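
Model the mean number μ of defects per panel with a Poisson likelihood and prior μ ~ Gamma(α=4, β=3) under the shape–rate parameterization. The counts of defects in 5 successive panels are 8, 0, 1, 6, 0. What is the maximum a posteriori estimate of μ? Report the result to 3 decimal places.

μ̂_MAP = 2.250

Σxᵢ = 8+0+1+6+0 = 15, with n = 5.
Posterior ∝ μ^3e^(−3μ) · μ^15e^(−5μ) = μ^18e^(−8μ), i.e. Gamma(shape=19, rate=8).
The mode of a Gamma(a, b) with a ≥ 1 (shape–rate) is (a−1)/b = 18/8 ≈ 2.250.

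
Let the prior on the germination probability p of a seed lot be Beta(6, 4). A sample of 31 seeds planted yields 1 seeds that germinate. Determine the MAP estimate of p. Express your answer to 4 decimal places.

Prior: Beta(6, 4).
Data: 1 success in 31 trials. The binomial likelihood contributes p(1−p)^30, so the posterior is Beta(6+1, 4+30) = Beta(7, 34).
For Beta(a, b) with a, b > 1 the mode is (a−1)/(a+b−2) = 6/39 ≈ 0.1538.

p̂_MAP = 0.1538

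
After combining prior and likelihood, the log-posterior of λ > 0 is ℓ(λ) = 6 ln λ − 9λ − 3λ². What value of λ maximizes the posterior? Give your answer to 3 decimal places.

ℓ'(λ) = 6/λ − 9 − 6λ. Setting this to zero and multiplying by λ: 6λ² + 9λ − 6 = 0.
λ = (−9 + √(9² + 4·6·6)) / (2·6) = (−9 + √225) / 12 = (−9 + 15)/12 = 1/2.
ℓ''(λ) = −6/λ² − 6 < 0, confirming a maximum.

λ̂_MAP = 0.500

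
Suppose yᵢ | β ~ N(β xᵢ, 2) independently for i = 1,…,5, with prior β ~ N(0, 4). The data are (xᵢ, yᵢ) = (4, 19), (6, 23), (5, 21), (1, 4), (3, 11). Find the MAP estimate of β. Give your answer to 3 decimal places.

β̂_MAP = 4.069

log p(β | y) = −Σ(yᵢ − βxᵢ)²/(2·2) − β²/(2·4) + const.
Setting the derivative to zero: Σxᵢ(yᵢ − βxᵢ)/2 − β/4 = 0, so β = Σxᵢyᵢ / (Σxᵢ² + σ²/τ²).
Σxᵢyᵢ = 4·19 + 6·23 + 5·21 + 1·4 + 3·11 = 356; Σxᵢ² = 87; σ²/τ² = 0.5.
β̂_MAP = 356 / (87 + 0.5) = 356/87.5 ≈ 4.069.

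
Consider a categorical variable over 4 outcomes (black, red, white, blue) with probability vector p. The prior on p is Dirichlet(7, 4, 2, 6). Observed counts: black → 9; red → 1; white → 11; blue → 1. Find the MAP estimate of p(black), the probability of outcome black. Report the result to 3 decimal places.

The posterior is Dirichlet(αᵢ + nᵢ) = Dirichlet(16, 5, 13, 7).
For a Dirichlet(a₁,…,a_K) with all aᵢ > 1, the mode has j-th component (aⱼ − 1)/(Σaᵢ − K).
Here Σaᵢ = 41 and K = 4, so p(black) = (16 − 1)/(41 − 4) = 15/37 ≈ 0.405.

MAP estimate of p(black) = 0.405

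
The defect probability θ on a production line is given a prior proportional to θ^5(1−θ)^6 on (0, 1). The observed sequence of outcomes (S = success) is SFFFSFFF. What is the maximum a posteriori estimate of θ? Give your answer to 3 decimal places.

θ̂_MAP = 0.368

The prior density ∝ θ^5(1−θ)^6 is the kernel of Beta(6, 7).
Data: 2 successes in 8 trials (from the sequence). The binomial likelihood contributes θ^2(1−θ)^6, so the posterior is Beta(6+2, 7+6) = Beta(8, 13).
For Beta(a, b) with a, b > 1 the mode is (a−1)/(a+b−2) = 7/19 ≈ 0.368.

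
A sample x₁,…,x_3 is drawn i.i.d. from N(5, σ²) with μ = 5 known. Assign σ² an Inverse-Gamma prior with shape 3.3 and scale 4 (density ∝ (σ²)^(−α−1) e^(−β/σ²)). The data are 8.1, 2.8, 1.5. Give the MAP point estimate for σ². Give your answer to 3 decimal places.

σ̂²_MAP = 2.991

Sum of squared deviations about the known mean: SS = (8.1−5)² + (2.8−5)² + (1.5−5)² = 26.7.
The Normal likelihood contributes (σ²)^(−n/2) exp(−SS/(2σ²)), so the posterior is Inverse-Gamma(α + n/2, β + SS/2) = Inverse-Gamma(4.8, 17.35).
The mode of Inverse-Gamma(a, b) is b/(a+1) = 17.35/5.8 ≈ 2.991.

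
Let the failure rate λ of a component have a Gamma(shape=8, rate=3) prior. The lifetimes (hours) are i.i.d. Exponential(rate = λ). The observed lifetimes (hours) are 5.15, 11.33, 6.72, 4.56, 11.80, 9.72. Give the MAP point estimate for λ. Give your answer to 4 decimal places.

The Exponential(rate=λ) likelihood is ∝ λ^n e^(−λΣtᵢ). Here n = 6 and Σtᵢ = 5.15 + 11.33 + 6.72 + 4.56 + 11.80 + 9.72 = 49.28.
Posterior ∝ λ^7e^(−3λ) · λ^6e^(−49.28λ) = λ^13e^(−52.28λ), i.e. Gamma(14, 52.28).
Mode = (a−1)/b = 13/52.28 ≈ 0.2487.

λ̂_MAP = 0.2487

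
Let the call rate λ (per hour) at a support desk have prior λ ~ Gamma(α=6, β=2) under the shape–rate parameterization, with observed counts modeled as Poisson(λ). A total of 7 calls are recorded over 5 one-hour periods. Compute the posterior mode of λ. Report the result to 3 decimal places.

Σxᵢ = 7, n = 5.
Posterior ∝ λ^5e^(−2λ) · λ^7e^(−5λ) = λ^12e^(−7λ), i.e. Gamma(shape=13, rate=7).
The mode of a Gamma(a, b) with a ≥ 1 (shape–rate) is (a−1)/b = 12/7 ≈ 1.714.

λ̂_MAP = 1.714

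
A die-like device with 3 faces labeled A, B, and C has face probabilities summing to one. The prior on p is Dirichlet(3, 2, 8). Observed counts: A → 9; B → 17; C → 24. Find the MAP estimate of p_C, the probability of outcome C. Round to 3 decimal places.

The posterior is Dirichlet(αᵢ + nᵢ) = Dirichlet(12, 19, 32).
For a Dirichlet(a₁,…,a_K) with all aᵢ > 1, the mode has j-th component (aⱼ − 1)/(Σaᵢ − K).
Here Σaᵢ = 63 and K = 3, so p_C = (32 − 1)/(63 − 3) = 31/60 ≈ 0.517.

MAP estimate of p_C = 0.517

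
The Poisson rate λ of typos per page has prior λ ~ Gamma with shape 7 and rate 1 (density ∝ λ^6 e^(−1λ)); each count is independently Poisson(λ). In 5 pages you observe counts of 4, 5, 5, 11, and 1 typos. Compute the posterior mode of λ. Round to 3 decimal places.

Σxᵢ = 4+5+5+11+1 = 26, with n = 5.
Posterior ∝ λ^6e^(−1λ) · λ^26e^(−5λ) = λ^32e^(−6λ), i.e. Gamma(shape=33, rate=6).
The mode of a Gamma(a, b) with a ≥ 1 (shape–rate) is (a−1)/b = 32/6 ≈ 5.333.

λ̂_MAP = 5.333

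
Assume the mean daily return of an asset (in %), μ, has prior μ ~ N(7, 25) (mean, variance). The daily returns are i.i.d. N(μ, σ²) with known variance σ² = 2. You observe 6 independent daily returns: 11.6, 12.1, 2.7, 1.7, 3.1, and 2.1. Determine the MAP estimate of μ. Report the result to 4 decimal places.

μ̂_MAP = 5.5691

n = 6; x̄ = (11.6 + 12.1 + 2.7 + 1.7 + 3.1 + 2.1)/6 = 33.3/6 = 5.55.
For a Normal prior and Normal likelihood with known variance, the posterior is Normal; its mode equals its mean, the precision-weighted average.
Prior precision 1/σ₀² = 1/25 = 0.04; data precision n/σ² = 6/2 = 3.
μ̂ = (0.04·7 + 3·5.55) / (0.04 + 3) = 16.93/3.04 = 1693/304 ≈ 5.5691.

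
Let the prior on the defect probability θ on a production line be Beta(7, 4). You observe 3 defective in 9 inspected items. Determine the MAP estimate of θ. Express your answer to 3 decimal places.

Prior: Beta(7, 4).
Data: 3 successes in 9 trials. The binomial likelihood contributes θ^3(1−θ)^6, so the posterior is Beta(7+3, 4+6) = Beta(10, 10).
For Beta(a, b) with a, b > 1 the mode is (a−1)/(a+b−2) = 9/18 ≈ 0.500.

θ̂_MAP = 0.500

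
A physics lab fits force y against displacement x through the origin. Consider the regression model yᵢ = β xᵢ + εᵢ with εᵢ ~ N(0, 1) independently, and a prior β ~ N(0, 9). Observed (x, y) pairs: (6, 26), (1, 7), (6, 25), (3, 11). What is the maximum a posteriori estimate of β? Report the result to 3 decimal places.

log p(β | y) = −Σ(yᵢ − βxᵢ)²/(2·1) − β²/(2·9) + const.
Setting the derivative to zero: Σxᵢ(yᵢ − βxᵢ)/1 − β/9 = 0, so β = Σxᵢyᵢ / (Σxᵢ² + σ²/τ²).
Σxᵢyᵢ = 6·26 + 1·7 + 6·25 + 3·11 = 346; Σxᵢ² = 82; σ²/τ² = 1/9.
β̂_MAP = 346 / (82 + 1/9) = 346/(739/9) = 3114/739 ≈ 4.214.

β̂_MAP = 4.214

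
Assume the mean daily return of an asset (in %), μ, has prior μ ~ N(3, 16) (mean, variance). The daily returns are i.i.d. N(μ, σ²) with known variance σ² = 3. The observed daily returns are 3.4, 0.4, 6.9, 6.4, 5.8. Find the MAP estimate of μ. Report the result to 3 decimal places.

μ̂_MAP = 4.523

n = 5; x̄ = (3.4 + 0.4 + 6.9 + 6.4 + 5.8)/5 = 22.9/5 = 4.58.
For a Normal prior and Normal likelihood with known variance, the posterior is Normal; its mode equals its mean, the precision-weighted average.
Prior precision 1/σ₀² = 1/16 = 0.0625; data precision n/σ² = 5/3.
μ̂ = (0.0625·3 + (5/3)·4.58) / (0.0625 + 5/3) = (1877/240)/(83/48) = 1877/415 ≈ 4.523.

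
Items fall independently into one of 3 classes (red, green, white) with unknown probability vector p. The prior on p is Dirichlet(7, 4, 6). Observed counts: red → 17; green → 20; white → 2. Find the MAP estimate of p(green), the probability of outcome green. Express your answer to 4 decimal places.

MAP estimate of p(green) = 0.4340

The posterior is Dirichlet(αᵢ + nᵢ) = Dirichlet(24, 24, 8).
For a Dirichlet(a₁,…,a_K) with all aᵢ > 1, the mode has j-th component (aⱼ − 1)/(Σaᵢ − K).
Here Σaᵢ = 56 and K = 3, so p(green) = (24 − 1)/(56 − 3) = 23/53 ≈ 0.4340.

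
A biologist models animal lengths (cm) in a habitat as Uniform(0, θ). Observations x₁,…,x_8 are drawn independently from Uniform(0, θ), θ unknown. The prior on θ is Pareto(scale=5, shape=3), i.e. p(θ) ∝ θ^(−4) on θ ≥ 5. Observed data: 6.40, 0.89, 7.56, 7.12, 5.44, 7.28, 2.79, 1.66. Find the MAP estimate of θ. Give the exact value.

θ̂_MAP = 7.56

The Uniform(0, θ) likelihood is θ^(−n) for θ ≥ max(xᵢ), zero otherwise. Here max(xᵢ) = 7.56.
Posterior ∝ θ^(−4) · θ^(−8) = θ^(−12) on θ ≥ max(5, 7.56) = 7.56.
This density is strictly decreasing in θ, so the posterior mode lies at the lower boundary of the support.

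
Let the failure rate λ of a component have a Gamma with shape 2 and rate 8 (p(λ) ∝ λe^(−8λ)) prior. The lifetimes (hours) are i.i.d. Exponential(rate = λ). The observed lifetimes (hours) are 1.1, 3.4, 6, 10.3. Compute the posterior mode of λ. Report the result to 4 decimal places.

The Exponential(rate=λ) likelihood is ∝ λ^n e^(−λΣtᵢ). Here n = 4 and Σtᵢ = 1.1 + 3.4 + 6 + 10.3 = 20.8.
Posterior ∝ λe^(−8λ) · λ^4e^(−20.8λ) = λ^5e^(−28.8λ), i.e. Gamma(6, 28.8).
Mode = (a−1)/b = 5/28.8 ≈ 0.1736.

λ̂_MAP = 0.1736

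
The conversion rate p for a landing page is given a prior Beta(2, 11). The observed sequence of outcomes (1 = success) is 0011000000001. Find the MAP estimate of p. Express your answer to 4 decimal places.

Prior: Beta(2, 11).
Data: 3 successes in 13 trials (from the sequence). The binomial likelihood contributes p^3(1−p)^10, so the posterior is Beta(2+3, 11+10) = Beta(5, 21).
For Beta(a, b) with a, b > 1 the mode is (a−1)/(a+b−2) = 4/24 ≈ 0.1667.

p̂_MAP = 0.1667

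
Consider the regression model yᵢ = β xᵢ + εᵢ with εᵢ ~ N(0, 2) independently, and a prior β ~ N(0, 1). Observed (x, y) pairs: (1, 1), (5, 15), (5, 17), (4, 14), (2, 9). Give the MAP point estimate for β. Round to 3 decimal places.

log p(β | y) = −Σ(yᵢ − βxᵢ)²/(2·2) − β²/(2·1) + const.
Setting the derivative to zero: Σxᵢ(yᵢ − βxᵢ)/2 − β/1 = 0, so β = Σxᵢyᵢ / (Σxᵢ² + σ²/τ²).
Σxᵢyᵢ = 1·1 + 5·15 + 5·17 + 4·14 + 2·9 = 235; Σxᵢ² = 71; σ²/τ² = 2.
β̂_MAP = 235 / (71 + 2) = 235/73 ≈ 3.219.

β̂_MAP = 3.219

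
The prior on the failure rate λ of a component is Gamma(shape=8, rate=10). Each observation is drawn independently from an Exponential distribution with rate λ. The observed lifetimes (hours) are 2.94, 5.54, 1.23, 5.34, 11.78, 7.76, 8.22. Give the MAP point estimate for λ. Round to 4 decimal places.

λ̂_MAP = 0.2651

The Exponential(rate=λ) likelihood is ∝ λ^n e^(−λΣtᵢ). Here n = 7 and Σtᵢ = 2.94 + 5.54 + 1.23 + 5.34 + 11.78 + 7.76 + 8.22 = 42.81.
Posterior ∝ λ^7e^(−10λ) · λ^7e^(−42.81λ) = λ^14e^(−52.81λ), i.e. Gamma(15, 52.81).
Mode = (a−1)/b = 14/52.81 ≈ 0.2651.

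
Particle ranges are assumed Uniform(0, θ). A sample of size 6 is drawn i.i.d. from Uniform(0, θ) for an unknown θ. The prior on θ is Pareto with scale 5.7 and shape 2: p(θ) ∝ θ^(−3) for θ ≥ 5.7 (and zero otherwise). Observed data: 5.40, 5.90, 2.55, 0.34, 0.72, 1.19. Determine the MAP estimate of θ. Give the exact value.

θ̂_MAP = 5.90

The Uniform(0, θ) likelihood is θ^(−n) for θ ≥ max(xᵢ), zero otherwise. Here max(xᵢ) = 5.90.
Posterior ∝ θ^(−3) · θ^(−6) = θ^(−9) on θ ≥ max(5.7, 5.90) = 5.90.
This density is strictly decreasing in θ, so the posterior mode lies at the lower boundary of the support.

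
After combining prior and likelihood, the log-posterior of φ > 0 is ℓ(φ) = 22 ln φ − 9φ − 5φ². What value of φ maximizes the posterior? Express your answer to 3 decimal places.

ℓ'(φ) = 22/φ − 9 − 10φ. Setting this to zero and multiplying by φ: 10φ² + 9φ − 22 = 0.
φ = (−9 + √(9² + 4·10·22)) / (2·10) = (−9 + √961) / 20 = (−9 + 31)/20 = 11/10.
ℓ''(φ) = −22/φ² − 10 < 0, confirming a maximum.

φ̂_MAP = 1.100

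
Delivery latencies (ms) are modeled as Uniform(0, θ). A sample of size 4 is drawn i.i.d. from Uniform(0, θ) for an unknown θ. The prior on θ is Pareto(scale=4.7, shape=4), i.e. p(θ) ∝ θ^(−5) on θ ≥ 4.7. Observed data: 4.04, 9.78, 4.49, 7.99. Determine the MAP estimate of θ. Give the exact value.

θ̂_MAP = 9.78

The Uniform(0, θ) likelihood is θ^(−n) for θ ≥ max(xᵢ), zero otherwise. Here max(xᵢ) = 9.78.
Posterior ∝ θ^(−5) · θ^(−4) = θ^(−9) on θ ≥ max(4.7, 9.78) = 9.78.
This density is strictly decreasing in θ, so the posterior mode lies at the lower boundary of the support.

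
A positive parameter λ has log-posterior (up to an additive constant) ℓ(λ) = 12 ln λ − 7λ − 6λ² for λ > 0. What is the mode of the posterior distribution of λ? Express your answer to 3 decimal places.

λ̂_MAP = 0.750

ℓ'(λ) = 12/λ − 7 − 12λ. Setting this to zero and multiplying by λ: 12λ² + 7λ − 12 = 0.
λ = (−7 + √(7² + 4·12·12)) / (2·12) = (−7 + √625) / 24 = (−7 + 25)/24 = 3/4.
ℓ''(λ) = −12/λ² − 12 < 0, confirming a maximum.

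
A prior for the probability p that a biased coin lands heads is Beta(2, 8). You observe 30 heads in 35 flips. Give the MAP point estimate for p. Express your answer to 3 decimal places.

Prior: Beta(2, 8).
Data: 30 successes in 35 trials. The binomial likelihood contributes p^30(1−p)^5, so the posterior is Beta(2+30, 8+5) = Beta(32, 13).
For Beta(a, b) with a, b > 1 the mode is (a−1)/(a+b−2) = 31/43 ≈ 0.721.

p̂_MAP = 0.721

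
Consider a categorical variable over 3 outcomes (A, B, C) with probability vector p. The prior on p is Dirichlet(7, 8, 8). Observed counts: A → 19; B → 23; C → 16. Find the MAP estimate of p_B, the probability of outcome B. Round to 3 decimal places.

MAP estimate of p_B = 0.385

The posterior is Dirichlet(αᵢ + nᵢ) = Dirichlet(26, 31, 24).
For a Dirichlet(a₁,…,a_K) with all aᵢ > 1, the mode has j-th component (aⱼ − 1)/(Σaᵢ − K).
Here Σaᵢ = 81 and K = 3, so p_B = (31 − 1)/(81 − 3) = 30/78 ≈ 0.385.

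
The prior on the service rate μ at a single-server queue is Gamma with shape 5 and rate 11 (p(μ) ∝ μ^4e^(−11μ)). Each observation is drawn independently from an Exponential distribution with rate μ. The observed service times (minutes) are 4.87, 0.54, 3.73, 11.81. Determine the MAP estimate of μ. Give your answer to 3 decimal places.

μ̂_MAP = 0.250

The Exponential(rate=μ) likelihood is ∝ μ^n e^(−μΣtᵢ). Here n = 4 and Σtᵢ = 4.87 + 0.54 + 3.73 + 11.81 = 20.95.
Posterior ∝ μ^4e^(−11μ) · μ^4e^(−20.95μ) = μ^8e^(−31.95μ), i.e. Gamma(9, 31.95).
Mode = (a−1)/b = 8/31.95 ≈ 0.250.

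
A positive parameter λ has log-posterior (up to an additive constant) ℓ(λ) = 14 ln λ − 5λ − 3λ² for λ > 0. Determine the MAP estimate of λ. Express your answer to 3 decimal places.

λ̂_MAP = 1.167

ℓ'(λ) = 14/λ − 5 − 6λ. Setting this to zero and multiplying by λ: 6λ² + 5λ − 14 = 0.
λ = (−5 + √(5² + 4·6·14)) / (2·6) = (−5 + √361) / 12 = (−5 + 19)/12 = 7/6.
ℓ''(λ) = −14/λ² − 6 < 0, confirming a maximum.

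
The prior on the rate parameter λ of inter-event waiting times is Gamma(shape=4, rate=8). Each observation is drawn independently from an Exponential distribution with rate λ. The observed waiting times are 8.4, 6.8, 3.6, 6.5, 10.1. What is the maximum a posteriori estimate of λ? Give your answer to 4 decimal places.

The Exponential(rate=λ) likelihood is ∝ λ^n e^(−λΣtᵢ). Here n = 5 and Σtᵢ = 8.4 + 6.8 + 3.6 + 6.5 + 10.1 = 35.4.
Posterior ∝ λ^3e^(−8λ) · λ^5e^(−35.4λ) = λ^8e^(−43.4λ), i.e. Gamma(9, 43.4).
Mode = (a−1)/b = 8/43.4 ≈ 0.1843.

λ̂_MAP = 0.1843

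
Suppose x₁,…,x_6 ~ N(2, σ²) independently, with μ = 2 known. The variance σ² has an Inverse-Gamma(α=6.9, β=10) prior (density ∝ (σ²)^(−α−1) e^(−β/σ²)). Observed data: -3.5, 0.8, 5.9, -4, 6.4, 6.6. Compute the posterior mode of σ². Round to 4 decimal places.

Sum of squared deviations about the known mean: SS = (-3.5−2)² + (0.8−2)² + (5.9−2)² + (-4−2)² + (6.4−2)² + (6.6−2)² = 123.42.
The Normal likelihood contributes (σ²)^(−n/2) exp(−SS/(2σ²)), so the posterior is Inverse-Gamma(α + n/2, β + SS/2) = Inverse-Gamma(9.9, 71.71).
The mode of Inverse-Gamma(a, b) is b/(a+1) = 71.71/10.9 ≈ 6.5789.

σ̂²_MAP = 6.5789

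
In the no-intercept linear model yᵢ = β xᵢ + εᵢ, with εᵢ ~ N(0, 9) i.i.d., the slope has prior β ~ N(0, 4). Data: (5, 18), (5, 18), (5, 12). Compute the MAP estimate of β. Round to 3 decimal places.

log p(β | y) = −Σ(yᵢ − βxᵢ)²/(2·9) − β²/(2·4) + const.
Setting the derivative to zero: Σxᵢ(yᵢ − βxᵢ)/9 − β/4 = 0, so β = Σxᵢyᵢ / (Σxᵢ² + σ²/τ²).
Σxᵢyᵢ = 5·18 + 5·18 + 5·12 = 240; Σxᵢ² = 75; σ²/τ² = 2.25.
β̂_MAP = 240 / (75 + 2.25) = 240/77.25 ≈ 3.107.

β̂_MAP = 3.107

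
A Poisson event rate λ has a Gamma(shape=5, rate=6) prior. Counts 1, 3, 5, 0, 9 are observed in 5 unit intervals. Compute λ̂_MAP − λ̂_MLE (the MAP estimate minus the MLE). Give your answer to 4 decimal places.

Σxᵢ = 18. Posterior is Gamma(23, 11); MAP = (23−1)/11 = 22/11 ≈ 2.00000.
MLE = x̄ = 18/5 ≈ 3.60000.
Difference = 22/11 − 18/5 = -8/5 ≈ -1.6000.

MAP − MLE = -1.6000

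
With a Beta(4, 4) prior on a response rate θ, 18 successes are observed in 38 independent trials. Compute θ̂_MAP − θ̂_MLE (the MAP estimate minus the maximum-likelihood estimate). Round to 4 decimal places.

MAP − MLE = 0.0036

Posterior is Beta(22, 24); MAP = (22−1)/(46−2) = 21/44 ≈ 0.47727.
MLE ignores the prior: θ̂_MLE = k/n = 18/38 ≈ 0.47368.
Difference = 21/44 − 18/38 = 3/836 ≈ 0.0036.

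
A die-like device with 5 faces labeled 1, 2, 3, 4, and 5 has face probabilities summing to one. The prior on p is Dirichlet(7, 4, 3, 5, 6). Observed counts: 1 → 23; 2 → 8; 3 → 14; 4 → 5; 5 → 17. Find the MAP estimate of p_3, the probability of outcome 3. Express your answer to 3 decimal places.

The posterior is Dirichlet(αᵢ + nᵢ) = Dirichlet(30, 12, 17, 10, 23).
For a Dirichlet(a₁,…,a_K) with all aᵢ > 1, the mode has j-th component (aⱼ − 1)/(Σaᵢ − K).
Here Σaᵢ = 92 and K = 5, so p_3 = (17 − 1)/(92 − 5) = 16/87 ≈ 0.184.

MAP estimate: 0.184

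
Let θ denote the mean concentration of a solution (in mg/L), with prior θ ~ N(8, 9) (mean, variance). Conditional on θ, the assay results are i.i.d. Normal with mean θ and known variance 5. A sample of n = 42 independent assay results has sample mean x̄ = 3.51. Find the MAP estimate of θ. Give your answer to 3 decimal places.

n = 42, x̄ = 3.51.
For a Normal prior and Normal likelihood with known variance, the posterior is Normal; its mode equals its mean, the precision-weighted average.
Prior precision 1/σ₀² = 1/9; data precision n/σ² = 42/5 = 8.4.
θ̂ = ((1/9)·8 + 8.4·3.51) / (1/9 + 8.4) = (68339/2250)/(383/45) = 68339/19150 ≈ 3.569.

θ̂_MAP = 3.569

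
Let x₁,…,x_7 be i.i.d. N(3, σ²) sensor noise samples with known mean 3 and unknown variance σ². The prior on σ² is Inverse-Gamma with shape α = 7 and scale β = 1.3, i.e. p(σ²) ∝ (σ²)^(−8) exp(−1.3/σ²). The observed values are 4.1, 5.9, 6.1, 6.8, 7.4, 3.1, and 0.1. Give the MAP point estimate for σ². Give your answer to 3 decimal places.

σ̂²_MAP = 2.785

Sum of squared deviations about the known mean: SS = (4.1−3)² + (5.9−3)² + (6.1−3)² + (6.8−3)² + (7.4−3)² + (3.1−3)² + (0.1−3)² = 61.45.
The Normal likelihood contributes (σ²)^(−n/2) exp(−SS/(2σ²)), so the posterior is Inverse-Gamma(α + n/2, β + SS/2) = Inverse-Gamma(10.5, 32.025).
The mode of Inverse-Gamma(a, b) is b/(a+1) = 32.025/11.5 ≈ 2.785.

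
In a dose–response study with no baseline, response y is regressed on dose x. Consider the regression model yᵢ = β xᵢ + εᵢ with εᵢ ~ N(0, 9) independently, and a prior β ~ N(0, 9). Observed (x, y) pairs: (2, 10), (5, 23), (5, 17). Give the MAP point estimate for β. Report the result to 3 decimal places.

β̂_MAP = 4.000

log p(β | y) = −Σ(yᵢ − βxᵢ)²/(2·9) − β²/(2·9) + const.
Setting the derivative to zero: Σxᵢ(yᵢ − βxᵢ)/9 − β/9 = 0, so β = Σxᵢyᵢ / (Σxᵢ² + σ²/τ²).
Σxᵢyᵢ = 2·10 + 5·23 + 5·17 = 220; Σxᵢ² = 54; σ²/τ² = 1.
β̂_MAP = 220 / (54 + 1) = 220/55 ≈ 4.000.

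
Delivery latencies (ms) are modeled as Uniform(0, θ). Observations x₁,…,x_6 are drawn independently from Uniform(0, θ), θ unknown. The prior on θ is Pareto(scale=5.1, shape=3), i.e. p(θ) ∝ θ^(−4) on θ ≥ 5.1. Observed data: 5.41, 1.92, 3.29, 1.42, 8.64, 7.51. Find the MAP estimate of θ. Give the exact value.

θ̂_MAP = 8.64

The Uniform(0, θ) likelihood is θ^(−n) for θ ≥ max(xᵢ), zero otherwise. Here max(xᵢ) = 8.64.
Posterior ∝ θ^(−4) · θ^(−6) = θ^(−10) on θ ≥ max(5.1, 8.64) = 8.64.
This density is strictly decreasing in θ, so the posterior mode lies at the lower boundary of the support.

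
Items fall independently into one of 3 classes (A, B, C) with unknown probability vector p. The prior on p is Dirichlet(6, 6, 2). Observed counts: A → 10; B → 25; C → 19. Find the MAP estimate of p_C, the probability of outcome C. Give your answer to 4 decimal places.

MAP estimate of p_C = 0.3077

The posterior is Dirichlet(αᵢ + nᵢ) = Dirichlet(16, 31, 21).
For a Dirichlet(a₁,…,a_K) with all aᵢ > 1, the mode has j-th component (aⱼ − 1)/(Σaᵢ − K).
Here Σaᵢ = 68 and K = 3, so p_C = (21 − 1)/(68 − 3) = 20/65 ≈ 0.3077.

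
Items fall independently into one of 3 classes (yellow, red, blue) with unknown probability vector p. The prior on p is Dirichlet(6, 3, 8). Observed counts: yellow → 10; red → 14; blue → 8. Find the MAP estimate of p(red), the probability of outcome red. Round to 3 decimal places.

The posterior is Dirichlet(αᵢ + nᵢ) = Dirichlet(16, 17, 16).
For a Dirichlet(a₁,…,a_K) with all aᵢ > 1, the mode has j-th component (aⱼ − 1)/(Σaᵢ − K).
Here Σaᵢ = 49 and K = 3, so p(red) = (17 − 1)/(49 − 3) = 16/46 ≈ 0.348.

MAP estimate of p(red) = 0.348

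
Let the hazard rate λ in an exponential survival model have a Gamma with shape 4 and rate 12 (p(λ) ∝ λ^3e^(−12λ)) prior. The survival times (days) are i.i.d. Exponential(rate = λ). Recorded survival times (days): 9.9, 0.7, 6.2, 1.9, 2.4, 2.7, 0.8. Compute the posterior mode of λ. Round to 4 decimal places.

λ̂_MAP = 0.2732

The Exponential(rate=λ) likelihood is ∝ λ^n e^(−λΣtᵢ). Here n = 7 and Σtᵢ = 9.9 + 0.7 + 6.2 + 1.9 + 2.4 + 2.7 + 0.8 = 24.6.
Posterior ∝ λ^3e^(−12λ) · λ^7e^(−24.6λ) = λ^10e^(−36.6λ), i.e. Gamma(11, 36.6).
Mode = (a−1)/b = 10/36.6 ≈ 0.2732.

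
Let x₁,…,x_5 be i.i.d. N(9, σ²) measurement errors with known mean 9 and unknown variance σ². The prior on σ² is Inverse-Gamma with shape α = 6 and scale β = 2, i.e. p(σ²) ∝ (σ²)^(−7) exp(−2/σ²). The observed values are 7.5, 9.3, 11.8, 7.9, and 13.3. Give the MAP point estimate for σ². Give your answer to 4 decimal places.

σ̂²_MAP = 1.7832

Sum of squared deviations about the known mean: SS = (7.5−9)² + (9.3−9)² + (11.8−9)² + (7.9−9)² + (13.3−9)² = 29.88.
The Normal likelihood contributes (σ²)^(−n/2) exp(−SS/(2σ²)), so the posterior is Inverse-Gamma(α + n/2, β + SS/2) = Inverse-Gamma(8.5, 16.94).
The mode of Inverse-Gamma(a, b) is b/(a+1) = 16.94/9.5 ≈ 1.7832.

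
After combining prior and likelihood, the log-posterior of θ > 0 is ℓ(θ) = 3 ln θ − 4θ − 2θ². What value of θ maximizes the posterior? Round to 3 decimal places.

ℓ'(θ) = 3/θ − 4 − 4θ. Setting this to zero and multiplying by θ: 4θ² + 4θ − 3 = 0.
θ = (−4 + √(4² + 4·4·3)) / (2·4) = (−4 + √64) / 8 = (−4 + 8)/8 = 1/2.
ℓ''(θ) = −3/θ² − 4 < 0, confirming a maximum.

θ̂_MAP = 0.500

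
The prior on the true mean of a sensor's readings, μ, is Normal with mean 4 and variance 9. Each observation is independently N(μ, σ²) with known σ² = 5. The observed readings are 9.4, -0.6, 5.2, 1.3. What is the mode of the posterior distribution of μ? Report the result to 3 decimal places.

μ̂_MAP = 3.846

n = 4; x̄ = (9.4 + (-0.6) + 5.2 + 1.3)/4 = 15.3/4 = 3.825.
For a Normal prior and Normal likelihood with known variance, the posterior is Normal; its mode equals its mean, the precision-weighted average.
Prior precision 1/σ₀² = 1/9; data precision n/σ² = 4/5 = 0.8.
μ̂ = ((1/9)·4 + 0.8·3.825) / (1/9 + 0.8) = (1577/450)/(41/45) = 1577/410 ≈ 3.846.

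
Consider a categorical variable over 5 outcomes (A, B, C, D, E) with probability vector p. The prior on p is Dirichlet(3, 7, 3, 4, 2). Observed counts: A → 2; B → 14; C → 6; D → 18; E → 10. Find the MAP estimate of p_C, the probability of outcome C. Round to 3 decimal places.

The posterior is Dirichlet(αᵢ + nᵢ) = Dirichlet(5, 21, 9, 22, 12).
For a Dirichlet(a₁,…,a_K) with all aᵢ > 1, the mode has j-th component (aⱼ − 1)/(Σaᵢ − K).
Here Σaᵢ = 69 and K = 5, so p_C = (9 − 1)/(69 − 5) = 8/64 ≈ 0.125.

MAP estimate of p_C = 0.125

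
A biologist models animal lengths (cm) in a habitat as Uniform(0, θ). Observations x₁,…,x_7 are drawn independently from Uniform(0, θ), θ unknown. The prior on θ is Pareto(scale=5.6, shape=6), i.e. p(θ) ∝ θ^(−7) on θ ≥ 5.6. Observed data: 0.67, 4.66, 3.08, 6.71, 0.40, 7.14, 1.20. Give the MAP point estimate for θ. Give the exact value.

The Uniform(0, θ) likelihood is θ^(−n) for θ ≥ max(xᵢ), zero otherwise. Here max(xᵢ) = 7.14.
Posterior ∝ θ^(−7) · θ^(−7) = θ^(−14) on θ ≥ max(5.6, 7.14) = 7.14.
This density is strictly decreasing in θ, so the posterior mode lies at the lower boundary of the support.

θ̂_MAP = 7.14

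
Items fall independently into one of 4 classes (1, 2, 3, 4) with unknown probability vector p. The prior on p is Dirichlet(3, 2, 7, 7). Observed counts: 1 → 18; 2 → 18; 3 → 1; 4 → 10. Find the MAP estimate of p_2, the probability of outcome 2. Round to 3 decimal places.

MAP estimate: 0.306

The posterior is Dirichlet(αᵢ + nᵢ) = Dirichlet(21, 20, 8, 17).
For a Dirichlet(a₁,…,a_K) with all aᵢ > 1, the mode has j-th component (aⱼ − 1)/(Σaᵢ − K).
Here Σaᵢ = 66 and K = 4, so p_2 = (20 − 1)/(66 − 4) = 19/62 ≈ 0.306.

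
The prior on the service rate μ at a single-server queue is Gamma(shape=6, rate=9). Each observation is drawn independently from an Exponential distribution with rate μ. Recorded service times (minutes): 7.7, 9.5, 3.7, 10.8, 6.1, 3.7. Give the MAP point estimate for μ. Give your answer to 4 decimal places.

The Exponential(rate=μ) likelihood is ∝ μ^n e^(−μΣtᵢ). Here n = 6 and Σtᵢ = 7.7 + 9.5 + 3.7 + 10.8 + 6.1 + 3.7 = 41.5.
Posterior ∝ μ^5e^(−9μ) · μ^6e^(−41.5μ) = μ^11e^(−50.5μ), i.e. Gamma(12, 50.5).
Mode = (a−1)/b = 11/50.5 ≈ 0.2178.

μ̂_MAP = 0.2178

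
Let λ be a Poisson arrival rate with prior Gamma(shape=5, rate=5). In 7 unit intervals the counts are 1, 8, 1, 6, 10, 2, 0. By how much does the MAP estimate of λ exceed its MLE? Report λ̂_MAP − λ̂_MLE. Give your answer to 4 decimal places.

MAP − MLE = -1.3333

Σxᵢ = 28. Posterior is Gamma(33, 12); MAP = (33−1)/12 = 32/12 ≈ 2.66667.
MLE = x̄ = 28/7 ≈ 4.00000.
Difference = 32/12 − 28/7 = -4/3 ≈ -1.3333.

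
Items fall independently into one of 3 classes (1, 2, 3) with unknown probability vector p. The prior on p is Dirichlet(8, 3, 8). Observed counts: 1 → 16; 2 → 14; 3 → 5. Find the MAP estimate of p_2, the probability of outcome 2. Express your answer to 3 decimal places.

MAP estimate: 0.314

The posterior is Dirichlet(αᵢ + nᵢ) = Dirichlet(24, 17, 13).
For a Dirichlet(a₁,…,a_K) with all aᵢ > 1, the mode has j-th component (aⱼ − 1)/(Σaᵢ − K).
Here Σaᵢ = 54 and K = 3, so p_2 = (17 − 1)/(54 − 3) = 16/51 ≈ 0.314.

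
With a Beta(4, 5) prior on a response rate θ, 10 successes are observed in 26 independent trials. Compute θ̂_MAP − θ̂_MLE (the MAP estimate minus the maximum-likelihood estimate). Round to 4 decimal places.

MAP − MLE = 0.0093

Posterior is Beta(14, 21); MAP = (14−1)/(35−2) = 13/33 ≈ 0.39394.
MLE ignores the prior: θ̂_MLE = k/n = 10/26 ≈ 0.38462.
Difference = 13/33 − 10/26 = 4/429 ≈ 0.0093.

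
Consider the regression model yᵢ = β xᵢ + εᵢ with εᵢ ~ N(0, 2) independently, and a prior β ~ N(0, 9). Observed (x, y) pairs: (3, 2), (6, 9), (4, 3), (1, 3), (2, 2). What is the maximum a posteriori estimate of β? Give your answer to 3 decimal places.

log p(β | y) = −Σ(yᵢ − βxᵢ)²/(2·2) − β²/(2·9) + const.
Setting the derivative to zero: Σxᵢ(yᵢ − βxᵢ)/2 − β/9 = 0, so β = Σxᵢyᵢ / (Σxᵢ² + σ²/τ²).
Σxᵢyᵢ = 3·2 + 6·9 + 4·3 + 1·3 + 2·2 = 79; Σxᵢ² = 66; σ²/τ² = 2/9.
β̂_MAP = 79 / (66 + 2/9) = 79/(596/9) = 711/596 ≈ 1.193.

β̂_MAP = 1.193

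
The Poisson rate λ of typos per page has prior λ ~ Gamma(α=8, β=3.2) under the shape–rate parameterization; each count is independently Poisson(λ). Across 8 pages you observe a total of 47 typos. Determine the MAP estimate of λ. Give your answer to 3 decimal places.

λ̂_MAP = 4.821

Σxᵢ = 47, n = 8.
Posterior ∝ λ^7e^(−3.2λ) · λ^47e^(−8λ) = λ^54e^(−11.2λ), i.e. Gamma(shape=55, rate=11.2).
The mode of a Gamma(a, b) with a ≥ 1 (shape–rate) is (a−1)/b = 54/11.2 ≈ 4.821.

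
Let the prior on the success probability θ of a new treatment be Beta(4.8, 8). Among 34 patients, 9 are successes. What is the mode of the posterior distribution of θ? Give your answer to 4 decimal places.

Prior: Beta(4.8, 8).
Data: 9 successes in 34 trials. The binomial likelihood contributes θ^9(1−θ)^25, so the posterior is Beta(4.8+9, 8+25) = Beta(13.8, 33).
For Beta(a, b) with a, b > 1 the mode is (a−1)/(a+b−2) = 12.8/44.8 ≈ 0.2857.

θ̂_MAP = 0.2857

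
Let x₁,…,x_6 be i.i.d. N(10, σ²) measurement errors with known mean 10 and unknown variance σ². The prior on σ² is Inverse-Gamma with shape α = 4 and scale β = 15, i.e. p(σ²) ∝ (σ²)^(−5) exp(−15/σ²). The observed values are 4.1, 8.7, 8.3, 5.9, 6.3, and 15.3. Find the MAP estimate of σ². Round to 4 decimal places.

σ̂²_MAP = 7.9988

Sum of squared deviations about the known mean: SS = (4.1−10)² + (8.7−10)² + (8.3−10)² + (5.9−10)² + (6.3−10)² + (15.3−10)² = 97.98.
The Normal likelihood contributes (σ²)^(−n/2) exp(−SS/(2σ²)), so the posterior is Inverse-Gamma(α + n/2, β + SS/2) = Inverse-Gamma(7, 63.99).
The mode of Inverse-Gamma(a, b) is b/(a+1) = 63.99/8 ≈ 7.9988.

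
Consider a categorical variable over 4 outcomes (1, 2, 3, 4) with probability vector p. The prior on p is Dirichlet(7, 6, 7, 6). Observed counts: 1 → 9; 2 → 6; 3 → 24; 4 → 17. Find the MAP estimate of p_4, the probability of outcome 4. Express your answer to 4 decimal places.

MAP estimate: 0.2821

The posterior is Dirichlet(αᵢ + nᵢ) = Dirichlet(16, 12, 31, 23).
For a Dirichlet(a₁,…,a_K) with all aᵢ > 1, the mode has j-th component (aⱼ − 1)/(Σaᵢ − K).
Here Σaᵢ = 82 and K = 4, so p_4 = (23 − 1)/(82 − 4) = 22/78 ≈ 0.2821.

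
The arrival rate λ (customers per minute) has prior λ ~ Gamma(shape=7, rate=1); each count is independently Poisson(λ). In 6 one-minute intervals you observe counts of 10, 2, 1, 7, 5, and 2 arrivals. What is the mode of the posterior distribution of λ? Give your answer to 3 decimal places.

λ̂_MAP = 4.714

Σxᵢ = 10+2+1+7+5+2 = 27, with n = 6.
Posterior ∝ λ^6e^(−1λ) · λ^27e^(−6λ) = λ^33e^(−7λ), i.e. Gamma(shape=34, rate=7).
The mode of a Gamma(a, b) with a ≥ 1 (shape–rate) is (a−1)/b = 33/7 ≈ 4.714.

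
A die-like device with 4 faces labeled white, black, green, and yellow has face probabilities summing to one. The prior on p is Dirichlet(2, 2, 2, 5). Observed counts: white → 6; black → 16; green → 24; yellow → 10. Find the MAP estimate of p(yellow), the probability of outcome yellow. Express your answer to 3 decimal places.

MAP estimate of p(yellow) = 0.222

The posterior is Dirichlet(αᵢ + nᵢ) = Dirichlet(8, 18, 26, 15).
For a Dirichlet(a₁,…,a_K) with all aᵢ > 1, the mode has j-th component (aⱼ − 1)/(Σaᵢ − K).
Here Σaᵢ = 67 and K = 4, so p(yellow) = (15 − 1)/(67 − 4) = 14/63 ≈ 0.222.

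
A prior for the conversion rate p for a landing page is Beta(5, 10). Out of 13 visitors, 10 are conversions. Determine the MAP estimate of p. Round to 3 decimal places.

p̂_MAP = 0.538

Prior: Beta(5, 10).
Data: 10 successes in 13 trials. The binomial likelihood contributes p^10(1−p)^3, so the posterior is Beta(5+10, 10+3) = Beta(15, 13).
For Beta(a, b) with a, b > 1 the mode is (a−1)/(a+b−2) = 14/26 ≈ 0.538.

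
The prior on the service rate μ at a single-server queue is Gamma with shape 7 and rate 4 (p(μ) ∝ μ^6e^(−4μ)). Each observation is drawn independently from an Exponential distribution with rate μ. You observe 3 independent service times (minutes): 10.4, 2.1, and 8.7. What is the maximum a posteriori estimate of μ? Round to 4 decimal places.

μ̂_MAP = 0.3571

The Exponential(rate=μ) likelihood is ∝ μ^n e^(−μΣtᵢ). Here n = 3 and Σtᵢ = 10.4 + 2.1 + 8.7 = 21.2.
Posterior ∝ μ^6e^(−4μ) · μ^3e^(−21.2μ) = μ^9e^(−25.2μ), i.e. Gamma(10, 25.2).
Mode = (a−1)/b = 9/25.2 ≈ 0.3571.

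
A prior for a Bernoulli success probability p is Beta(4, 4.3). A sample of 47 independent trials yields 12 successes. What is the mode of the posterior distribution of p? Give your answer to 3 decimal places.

Prior: Beta(4, 4.3).
Data: 12 successes in 47 trials. The binomial likelihood contributes p^12(1−p)^35, so the posterior is Beta(4+12, 4.3+35) = Beta(16, 39.3).
For Beta(a, b) with a, b > 1 the mode is (a−1)/(a+b−2) = 15/53.3 ≈ 0.281.

p̂_MAP = 0.281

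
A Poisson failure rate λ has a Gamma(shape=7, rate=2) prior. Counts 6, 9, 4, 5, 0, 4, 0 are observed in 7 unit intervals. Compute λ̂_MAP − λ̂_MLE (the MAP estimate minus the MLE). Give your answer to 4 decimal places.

MAP − MLE = -0.2222

Σxᵢ = 28. Posterior is Gamma(35, 9); MAP = (35−1)/9 = 34/9 ≈ 3.77778.
MLE = x̄ = 28/7 ≈ 4.00000.
Difference = 34/9 − 28/7 = -2/9 ≈ -0.2222.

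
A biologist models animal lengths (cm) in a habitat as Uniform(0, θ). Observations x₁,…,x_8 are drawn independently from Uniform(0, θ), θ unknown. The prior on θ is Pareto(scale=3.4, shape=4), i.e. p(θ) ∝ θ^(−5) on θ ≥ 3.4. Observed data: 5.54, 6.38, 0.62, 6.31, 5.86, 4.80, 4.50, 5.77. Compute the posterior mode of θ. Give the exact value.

The Uniform(0, θ) likelihood is θ^(−n) for θ ≥ max(xᵢ), zero otherwise. Here max(xᵢ) = 6.38.
Posterior ∝ θ^(−5) · θ^(−8) = θ^(−13) on θ ≥ max(3.4, 6.38) = 6.38.
This density is strictly decreasing in θ, so the posterior mode lies at the lower boundary of the support.

θ̂_MAP = 6.38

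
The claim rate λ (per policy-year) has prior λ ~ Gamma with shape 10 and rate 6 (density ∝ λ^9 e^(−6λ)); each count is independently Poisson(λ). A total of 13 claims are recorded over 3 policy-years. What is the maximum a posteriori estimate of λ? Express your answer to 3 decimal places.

Σxᵢ = 13, n = 3.
Posterior ∝ λ^9e^(−6λ) · λ^13e^(−3λ) = λ^22e^(−9λ), i.e. Gamma(shape=23, rate=9).
The mode of a Gamma(a, b) with a ≥ 1 (shape–rate) is (a−1)/b = 22/9 ≈ 2.444.

λ̂_MAP = 2.444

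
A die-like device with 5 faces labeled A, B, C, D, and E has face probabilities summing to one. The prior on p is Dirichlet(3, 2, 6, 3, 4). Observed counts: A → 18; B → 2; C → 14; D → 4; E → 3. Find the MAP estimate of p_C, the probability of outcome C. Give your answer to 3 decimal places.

MAP estimate of p_C = 0.352

The posterior is Dirichlet(αᵢ + nᵢ) = Dirichlet(21, 4, 20, 7, 7).
For a Dirichlet(a₁,…,a_K) with all aᵢ > 1, the mode has j-th component (aⱼ − 1)/(Σaᵢ − K).
Here Σaᵢ = 59 and K = 5, so p_C = (20 − 1)/(59 − 5) = 19/54 ≈ 0.352.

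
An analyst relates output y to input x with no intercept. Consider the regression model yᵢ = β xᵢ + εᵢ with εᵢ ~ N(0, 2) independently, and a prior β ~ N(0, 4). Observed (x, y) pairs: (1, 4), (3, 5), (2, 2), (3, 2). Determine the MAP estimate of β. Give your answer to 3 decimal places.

log p(β | y) = −Σ(yᵢ − βxᵢ)²/(2·2) − β²/(2·4) + const.
Setting the derivative to zero: Σxᵢ(yᵢ − βxᵢ)/2 − β/4 = 0, so β = Σxᵢyᵢ / (Σxᵢ² + σ²/τ²).
Σxᵢyᵢ = 1·4 + 3·5 + 2·2 + 3·2 = 29; Σxᵢ² = 23; σ²/τ² = 0.5.
β̂_MAP = 29 / (23 + 0.5) = 29/23.5 ≈ 1.234.

β̂_MAP = 1.234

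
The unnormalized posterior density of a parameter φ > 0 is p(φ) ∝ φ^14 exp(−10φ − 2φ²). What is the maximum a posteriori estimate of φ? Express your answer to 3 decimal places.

ℓ'(φ) = 14/φ − 10 − 4φ. Setting this to zero and multiplying by φ: 4φ² + 10φ − 14 = 0.
φ = (−10 + √(10² + 4·4·14)) / (2·4) = (−10 + √324) / 8 = (−10 + 18)/8 = 1.
ℓ''(φ) = −14/φ² − 4 < 0, confirming a maximum.

φ̂_MAP = 1.000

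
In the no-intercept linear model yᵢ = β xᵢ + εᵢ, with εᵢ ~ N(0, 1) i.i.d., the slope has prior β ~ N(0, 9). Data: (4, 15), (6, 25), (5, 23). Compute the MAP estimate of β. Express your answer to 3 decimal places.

log p(β | y) = −Σ(yᵢ − βxᵢ)²/(2·1) − β²/(2·9) + const.
Setting the derivative to zero: Σxᵢ(yᵢ − βxᵢ)/1 − β/9 = 0, so β = Σxᵢyᵢ / (Σxᵢ² + σ²/τ²).
Σxᵢyᵢ = 4·15 + 6·25 + 5·23 = 325; Σxᵢ² = 77; σ²/τ² = 1/9.
β̂_MAP = 325 / (77 + 1/9) = 325/(694/9) = 2925/694 ≈ 4.215.

β̂_MAP = 4.215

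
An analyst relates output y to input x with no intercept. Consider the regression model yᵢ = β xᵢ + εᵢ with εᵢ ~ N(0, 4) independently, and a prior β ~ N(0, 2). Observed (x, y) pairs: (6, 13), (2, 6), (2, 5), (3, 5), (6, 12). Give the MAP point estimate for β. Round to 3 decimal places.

β̂_MAP = 2.055

log p(β | y) = −Σ(yᵢ − βxᵢ)²/(2·4) − β²/(2·2) + const.
Setting the derivative to zero: Σxᵢ(yᵢ − βxᵢ)/4 − β/2 = 0, so β = Σxᵢyᵢ / (Σxᵢ² + σ²/τ²).
Σxᵢyᵢ = 6·13 + 2·6 + 2·5 + 3·5 + 6·12 = 187; Σxᵢ² = 89; σ²/τ² = 2.
β̂_MAP = 187 / (89 + 2) = 187/91 ≈ 2.055.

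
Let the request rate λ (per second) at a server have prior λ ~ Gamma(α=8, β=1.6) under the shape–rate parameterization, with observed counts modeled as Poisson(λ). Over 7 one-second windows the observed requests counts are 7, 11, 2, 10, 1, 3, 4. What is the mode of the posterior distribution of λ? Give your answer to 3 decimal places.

λ̂_MAP = 5.233

Σxᵢ = 7+11+2+10+1+3+4 = 38, with n = 7.
Posterior ∝ λ^7e^(−1.6λ) · λ^38e^(−7λ) = λ^45e^(−8.6λ), i.e. Gamma(shape=46, rate=8.6).
The mode of a Gamma(a, b) with a ≥ 1 (shape–rate) is (a−1)/b = 45/8.6 ≈ 5.233.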